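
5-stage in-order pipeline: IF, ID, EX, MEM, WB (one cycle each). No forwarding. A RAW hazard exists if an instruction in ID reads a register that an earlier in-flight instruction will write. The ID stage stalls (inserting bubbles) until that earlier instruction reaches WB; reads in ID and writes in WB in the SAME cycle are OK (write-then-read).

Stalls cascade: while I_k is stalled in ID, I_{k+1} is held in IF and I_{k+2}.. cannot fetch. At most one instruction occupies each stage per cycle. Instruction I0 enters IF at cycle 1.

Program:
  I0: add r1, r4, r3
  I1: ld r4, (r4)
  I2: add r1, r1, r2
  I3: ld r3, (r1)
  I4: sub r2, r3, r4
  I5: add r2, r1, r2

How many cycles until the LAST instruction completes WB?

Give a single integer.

Answer: 17

Derivation:
I0 add r1 <- r4,r3: IF@1 ID@2 stall=0 (-) EX@3 MEM@4 WB@5
I1 ld r4 <- r4: IF@2 ID@3 stall=0 (-) EX@4 MEM@5 WB@6
I2 add r1 <- r1,r2: IF@3 ID@4 stall=1 (RAW on I0.r1 (WB@5)) EX@6 MEM@7 WB@8
I3 ld r3 <- r1: IF@4 ID@6 stall=2 (RAW on I2.r1 (WB@8)) EX@9 MEM@10 WB@11
I4 sub r2 <- r3,r4: IF@6 ID@9 stall=2 (RAW on I3.r3 (WB@11)) EX@12 MEM@13 WB@14
I5 add r2 <- r1,r2: IF@9 ID@12 stall=2 (RAW on I4.r2 (WB@14)) EX@15 MEM@16 WB@17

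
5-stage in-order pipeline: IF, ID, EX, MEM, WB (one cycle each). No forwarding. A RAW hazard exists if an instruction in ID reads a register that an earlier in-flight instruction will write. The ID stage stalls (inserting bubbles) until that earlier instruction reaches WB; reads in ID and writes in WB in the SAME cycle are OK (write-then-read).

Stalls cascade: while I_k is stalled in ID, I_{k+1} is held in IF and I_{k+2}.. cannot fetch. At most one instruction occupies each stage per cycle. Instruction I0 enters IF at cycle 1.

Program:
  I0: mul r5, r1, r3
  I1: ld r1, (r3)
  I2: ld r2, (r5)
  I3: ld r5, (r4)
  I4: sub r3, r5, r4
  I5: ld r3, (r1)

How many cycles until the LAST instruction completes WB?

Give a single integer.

Answer: 13

Derivation:
I0 mul r5 <- r1,r3: IF@1 ID@2 stall=0 (-) EX@3 MEM@4 WB@5
I1 ld r1 <- r3: IF@2 ID@3 stall=0 (-) EX@4 MEM@5 WB@6
I2 ld r2 <- r5: IF@3 ID@4 stall=1 (RAW on I0.r5 (WB@5)) EX@6 MEM@7 WB@8
I3 ld r5 <- r4: IF@4 ID@6 stall=0 (-) EX@7 MEM@8 WB@9
I4 sub r3 <- r5,r4: IF@6 ID@7 stall=2 (RAW on I3.r5 (WB@9)) EX@10 MEM@11 WB@12
I5 ld r3 <- r1: IF@7 ID@10 stall=0 (-) EX@11 MEM@12 WB@13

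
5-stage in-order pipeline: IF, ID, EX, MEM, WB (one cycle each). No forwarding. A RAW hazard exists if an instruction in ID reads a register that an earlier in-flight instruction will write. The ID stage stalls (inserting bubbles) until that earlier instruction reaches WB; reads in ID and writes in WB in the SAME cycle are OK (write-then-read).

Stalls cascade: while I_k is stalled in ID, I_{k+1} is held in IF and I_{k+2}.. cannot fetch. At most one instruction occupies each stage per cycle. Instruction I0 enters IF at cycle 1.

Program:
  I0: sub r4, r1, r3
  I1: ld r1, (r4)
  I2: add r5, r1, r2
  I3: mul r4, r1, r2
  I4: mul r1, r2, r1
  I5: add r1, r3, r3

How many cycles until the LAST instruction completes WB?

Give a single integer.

Answer: 14

Derivation:
I0 sub r4 <- r1,r3: IF@1 ID@2 stall=0 (-) EX@3 MEM@4 WB@5
I1 ld r1 <- r4: IF@2 ID@3 stall=2 (RAW on I0.r4 (WB@5)) EX@6 MEM@7 WB@8
I2 add r5 <- r1,r2: IF@3 ID@6 stall=2 (RAW on I1.r1 (WB@8)) EX@9 MEM@10 WB@11
I3 mul r4 <- r1,r2: IF@6 ID@9 stall=0 (-) EX@10 MEM@11 WB@12
I4 mul r1 <- r2,r1: IF@9 ID@10 stall=0 (-) EX@11 MEM@12 WB@13
I5 add r1 <- r3,r3: IF@10 ID@11 stall=0 (-) EX@12 MEM@13 WB@14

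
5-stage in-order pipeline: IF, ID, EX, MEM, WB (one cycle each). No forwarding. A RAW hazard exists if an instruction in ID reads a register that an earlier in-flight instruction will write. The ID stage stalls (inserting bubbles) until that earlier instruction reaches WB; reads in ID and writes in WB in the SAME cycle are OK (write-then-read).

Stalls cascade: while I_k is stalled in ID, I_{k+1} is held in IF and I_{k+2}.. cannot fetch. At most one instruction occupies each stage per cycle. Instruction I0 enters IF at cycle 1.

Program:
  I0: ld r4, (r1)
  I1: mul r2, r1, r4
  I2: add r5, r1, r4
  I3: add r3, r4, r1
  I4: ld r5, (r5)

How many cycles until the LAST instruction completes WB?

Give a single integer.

I0 ld r4 <- r1: IF@1 ID@2 stall=0 (-) EX@3 MEM@4 WB@5
I1 mul r2 <- r1,r4: IF@2 ID@3 stall=2 (RAW on I0.r4 (WB@5)) EX@6 MEM@7 WB@8
I2 add r5 <- r1,r4: IF@3 ID@6 stall=0 (-) EX@7 MEM@8 WB@9
I3 add r3 <- r4,r1: IF@6 ID@7 stall=0 (-) EX@8 MEM@9 WB@10
I4 ld r5 <- r5: IF@7 ID@8 stall=1 (RAW on I2.r5 (WB@9)) EX@10 MEM@11 WB@12

Answer: 12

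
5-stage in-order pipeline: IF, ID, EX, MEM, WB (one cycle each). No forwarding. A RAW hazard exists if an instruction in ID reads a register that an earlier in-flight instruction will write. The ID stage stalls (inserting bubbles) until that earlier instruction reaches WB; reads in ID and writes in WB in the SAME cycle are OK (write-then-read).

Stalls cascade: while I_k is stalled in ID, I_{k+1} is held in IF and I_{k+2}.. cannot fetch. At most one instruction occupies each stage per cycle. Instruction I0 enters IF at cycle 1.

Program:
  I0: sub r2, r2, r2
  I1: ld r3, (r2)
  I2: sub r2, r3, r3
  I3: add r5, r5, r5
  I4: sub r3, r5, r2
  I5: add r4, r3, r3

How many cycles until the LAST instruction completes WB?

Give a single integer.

Answer: 18

Derivation:
I0 sub r2 <- r2,r2: IF@1 ID@2 stall=0 (-) EX@3 MEM@4 WB@5
I1 ld r3 <- r2: IF@2 ID@3 stall=2 (RAW on I0.r2 (WB@5)) EX@6 MEM@7 WB@8
I2 sub r2 <- r3,r3: IF@3 ID@6 stall=2 (RAW on I1.r3 (WB@8)) EX@9 MEM@10 WB@11
I3 add r5 <- r5,r5: IF@6 ID@9 stall=0 (-) EX@10 MEM@11 WB@12
I4 sub r3 <- r5,r2: IF@9 ID@10 stall=2 (RAW on I3.r5 (WB@12)) EX@13 MEM@14 WB@15
I5 add r4 <- r3,r3: IF@10 ID@13 stall=2 (RAW on I4.r3 (WB@15)) EX@16 MEM@17 WB@18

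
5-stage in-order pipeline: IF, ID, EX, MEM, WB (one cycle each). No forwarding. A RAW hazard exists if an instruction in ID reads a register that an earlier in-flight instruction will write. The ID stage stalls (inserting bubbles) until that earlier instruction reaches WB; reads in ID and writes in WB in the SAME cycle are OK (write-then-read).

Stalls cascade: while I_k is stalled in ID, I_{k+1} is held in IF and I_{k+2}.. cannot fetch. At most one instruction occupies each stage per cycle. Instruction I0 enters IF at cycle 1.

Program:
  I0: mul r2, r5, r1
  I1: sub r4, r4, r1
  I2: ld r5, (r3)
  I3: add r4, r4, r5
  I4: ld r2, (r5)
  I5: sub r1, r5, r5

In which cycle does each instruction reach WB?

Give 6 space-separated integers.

I0 mul r2 <- r5,r1: IF@1 ID@2 stall=0 (-) EX@3 MEM@4 WB@5
I1 sub r4 <- r4,r1: IF@2 ID@3 stall=0 (-) EX@4 MEM@5 WB@6
I2 ld r5 <- r3: IF@3 ID@4 stall=0 (-) EX@5 MEM@6 WB@7
I3 add r4 <- r4,r5: IF@4 ID@5 stall=2 (RAW on I2.r5 (WB@7)) EX@8 MEM@9 WB@10
I4 ld r2 <- r5: IF@5 ID@8 stall=0 (-) EX@9 MEM@10 WB@11
I5 sub r1 <- r5,r5: IF@8 ID@9 stall=0 (-) EX@10 MEM@11 WB@12

Answer: 5 6 7 10 11 12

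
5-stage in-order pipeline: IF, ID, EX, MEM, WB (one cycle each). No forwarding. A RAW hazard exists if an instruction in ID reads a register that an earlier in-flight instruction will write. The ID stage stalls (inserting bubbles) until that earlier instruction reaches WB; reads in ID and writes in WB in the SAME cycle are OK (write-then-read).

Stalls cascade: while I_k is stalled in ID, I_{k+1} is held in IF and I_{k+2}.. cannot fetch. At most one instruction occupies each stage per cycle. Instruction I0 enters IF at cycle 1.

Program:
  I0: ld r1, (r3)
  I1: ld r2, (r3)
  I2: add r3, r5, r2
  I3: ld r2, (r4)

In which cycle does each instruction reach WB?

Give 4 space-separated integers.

I0 ld r1 <- r3: IF@1 ID@2 stall=0 (-) EX@3 MEM@4 WB@5
I1 ld r2 <- r3: IF@2 ID@3 stall=0 (-) EX@4 MEM@5 WB@6
I2 add r3 <- r5,r2: IF@3 ID@4 stall=2 (RAW on I1.r2 (WB@6)) EX@7 MEM@8 WB@9
I3 ld r2 <- r4: IF@4 ID@7 stall=0 (-) EX@8 MEM@9 WB@10

Answer: 5 6 9 10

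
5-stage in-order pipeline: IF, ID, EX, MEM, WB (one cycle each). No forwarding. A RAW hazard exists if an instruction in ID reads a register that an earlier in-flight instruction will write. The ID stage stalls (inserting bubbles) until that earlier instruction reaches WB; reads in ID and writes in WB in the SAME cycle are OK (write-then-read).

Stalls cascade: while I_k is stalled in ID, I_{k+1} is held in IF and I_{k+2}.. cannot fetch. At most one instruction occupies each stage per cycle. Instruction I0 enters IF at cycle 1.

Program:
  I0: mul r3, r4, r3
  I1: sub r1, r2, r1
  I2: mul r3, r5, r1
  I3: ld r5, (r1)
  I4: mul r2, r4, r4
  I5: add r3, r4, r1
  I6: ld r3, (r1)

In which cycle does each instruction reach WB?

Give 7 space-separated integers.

I0 mul r3 <- r4,r3: IF@1 ID@2 stall=0 (-) EX@3 MEM@4 WB@5
I1 sub r1 <- r2,r1: IF@2 ID@3 stall=0 (-) EX@4 MEM@5 WB@6
I2 mul r3 <- r5,r1: IF@3 ID@4 stall=2 (RAW on I1.r1 (WB@6)) EX@7 MEM@8 WB@9
I3 ld r5 <- r1: IF@4 ID@7 stall=0 (-) EX@8 MEM@9 WB@10
I4 mul r2 <- r4,r4: IF@7 ID@8 stall=0 (-) EX@9 MEM@10 WB@11
I5 add r3 <- r4,r1: IF@8 ID@9 stall=0 (-) EX@10 MEM@11 WB@12
I6 ld r3 <- r1: IF@9 ID@10 stall=0 (-) EX@11 MEM@12 WB@13

Answer: 5 6 9 10 11 12 13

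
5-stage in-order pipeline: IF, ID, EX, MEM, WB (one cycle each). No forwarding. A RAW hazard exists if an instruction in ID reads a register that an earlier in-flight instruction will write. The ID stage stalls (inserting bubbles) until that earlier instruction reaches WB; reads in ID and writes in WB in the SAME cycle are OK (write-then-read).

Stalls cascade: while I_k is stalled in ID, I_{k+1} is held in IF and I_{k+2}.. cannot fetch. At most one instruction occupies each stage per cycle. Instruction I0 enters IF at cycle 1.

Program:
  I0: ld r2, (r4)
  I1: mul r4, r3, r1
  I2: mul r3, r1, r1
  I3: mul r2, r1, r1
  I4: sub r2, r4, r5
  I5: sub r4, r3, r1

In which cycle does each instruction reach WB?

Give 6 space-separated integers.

Answer: 5 6 7 8 9 10

Derivation:
I0 ld r2 <- r4: IF@1 ID@2 stall=0 (-) EX@3 MEM@4 WB@5
I1 mul r4 <- r3,r1: IF@2 ID@3 stall=0 (-) EX@4 MEM@5 WB@6
I2 mul r3 <- r1,r1: IF@3 ID@4 stall=0 (-) EX@5 MEM@6 WB@7
I3 mul r2 <- r1,r1: IF@4 ID@5 stall=0 (-) EX@6 MEM@7 WB@8
I4 sub r2 <- r4,r5: IF@5 ID@6 stall=0 (-) EX@7 MEM@8 WB@9
I5 sub r4 <- r3,r1: IF@6 ID@7 stall=0 (-) EX@8 MEM@9 WB@10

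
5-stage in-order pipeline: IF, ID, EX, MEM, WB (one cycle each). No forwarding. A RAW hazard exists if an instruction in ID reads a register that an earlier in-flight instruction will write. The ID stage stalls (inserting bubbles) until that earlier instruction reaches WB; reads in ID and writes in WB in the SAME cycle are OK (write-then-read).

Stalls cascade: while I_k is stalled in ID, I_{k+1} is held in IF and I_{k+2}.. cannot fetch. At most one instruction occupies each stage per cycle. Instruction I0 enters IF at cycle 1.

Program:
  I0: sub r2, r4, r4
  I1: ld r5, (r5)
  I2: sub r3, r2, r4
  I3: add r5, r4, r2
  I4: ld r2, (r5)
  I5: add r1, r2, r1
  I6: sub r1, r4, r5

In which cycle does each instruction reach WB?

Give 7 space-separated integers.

Answer: 5 6 8 9 12 15 16

Derivation:
I0 sub r2 <- r4,r4: IF@1 ID@2 stall=0 (-) EX@3 MEM@4 WB@5
I1 ld r5 <- r5: IF@2 ID@3 stall=0 (-) EX@4 MEM@5 WB@6
I2 sub r3 <- r2,r4: IF@3 ID@4 stall=1 (RAW on I0.r2 (WB@5)) EX@6 MEM@7 WB@8
I3 add r5 <- r4,r2: IF@4 ID@6 stall=0 (-) EX@7 MEM@8 WB@9
I4 ld r2 <- r5: IF@6 ID@7 stall=2 (RAW on I3.r5 (WB@9)) EX@10 MEM@11 WB@12
I5 add r1 <- r2,r1: IF@7 ID@10 stall=2 (RAW on I4.r2 (WB@12)) EX@13 MEM@14 WB@15
I6 sub r1 <- r4,r5: IF@10 ID@13 stall=0 (-) EX@14 MEM@15 WB@16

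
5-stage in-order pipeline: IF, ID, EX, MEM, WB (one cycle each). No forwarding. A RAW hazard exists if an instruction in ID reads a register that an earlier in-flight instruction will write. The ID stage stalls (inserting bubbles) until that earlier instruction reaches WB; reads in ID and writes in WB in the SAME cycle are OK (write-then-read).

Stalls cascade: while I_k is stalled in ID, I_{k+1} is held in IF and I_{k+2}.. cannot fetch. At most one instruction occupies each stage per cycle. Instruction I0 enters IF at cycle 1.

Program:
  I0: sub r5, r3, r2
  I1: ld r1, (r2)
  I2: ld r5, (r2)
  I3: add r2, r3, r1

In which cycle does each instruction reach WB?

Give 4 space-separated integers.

Answer: 5 6 7 9

Derivation:
I0 sub r5 <- r3,r2: IF@1 ID@2 stall=0 (-) EX@3 MEM@4 WB@5
I1 ld r1 <- r2: IF@2 ID@3 stall=0 (-) EX@4 MEM@5 WB@6
I2 ld r5 <- r2: IF@3 ID@4 stall=0 (-) EX@5 MEM@6 WB@7
I3 add r2 <- r3,r1: IF@4 ID@5 stall=1 (RAW on I1.r1 (WB@6)) EX@7 MEM@8 WB@9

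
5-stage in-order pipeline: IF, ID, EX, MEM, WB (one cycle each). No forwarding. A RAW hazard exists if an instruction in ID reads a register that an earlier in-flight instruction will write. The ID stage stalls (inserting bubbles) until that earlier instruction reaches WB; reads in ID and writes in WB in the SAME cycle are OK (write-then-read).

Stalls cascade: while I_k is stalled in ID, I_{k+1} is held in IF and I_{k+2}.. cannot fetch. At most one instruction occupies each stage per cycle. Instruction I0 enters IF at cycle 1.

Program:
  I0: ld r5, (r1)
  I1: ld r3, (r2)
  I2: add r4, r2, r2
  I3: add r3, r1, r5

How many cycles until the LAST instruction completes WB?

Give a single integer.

Answer: 8

Derivation:
I0 ld r5 <- r1: IF@1 ID@2 stall=0 (-) EX@3 MEM@4 WB@5
I1 ld r3 <- r2: IF@2 ID@3 stall=0 (-) EX@4 MEM@5 WB@6
I2 add r4 <- r2,r2: IF@3 ID@4 stall=0 (-) EX@5 MEM@6 WB@7
I3 add r3 <- r1,r5: IF@4 ID@5 stall=0 (-) EX@6 MEM@7 WB@8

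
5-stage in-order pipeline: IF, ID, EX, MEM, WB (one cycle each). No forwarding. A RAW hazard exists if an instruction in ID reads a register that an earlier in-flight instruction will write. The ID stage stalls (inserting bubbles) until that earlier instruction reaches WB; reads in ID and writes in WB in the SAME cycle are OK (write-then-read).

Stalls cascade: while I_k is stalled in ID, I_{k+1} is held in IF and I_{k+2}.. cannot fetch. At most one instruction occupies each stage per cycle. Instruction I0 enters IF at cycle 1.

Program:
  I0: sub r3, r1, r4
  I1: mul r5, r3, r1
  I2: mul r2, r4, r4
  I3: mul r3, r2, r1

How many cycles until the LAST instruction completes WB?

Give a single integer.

Answer: 12

Derivation:
I0 sub r3 <- r1,r4: IF@1 ID@2 stall=0 (-) EX@3 MEM@4 WB@5
I1 mul r5 <- r3,r1: IF@2 ID@3 stall=2 (RAW on I0.r3 (WB@5)) EX@6 MEM@7 WB@8
I2 mul r2 <- r4,r4: IF@3 ID@6 stall=0 (-) EX@7 MEM@8 WB@9
I3 mul r3 <- r2,r1: IF@6 ID@7 stall=2 (RAW on I2.r2 (WB@9)) EX@10 MEM@11 WB@12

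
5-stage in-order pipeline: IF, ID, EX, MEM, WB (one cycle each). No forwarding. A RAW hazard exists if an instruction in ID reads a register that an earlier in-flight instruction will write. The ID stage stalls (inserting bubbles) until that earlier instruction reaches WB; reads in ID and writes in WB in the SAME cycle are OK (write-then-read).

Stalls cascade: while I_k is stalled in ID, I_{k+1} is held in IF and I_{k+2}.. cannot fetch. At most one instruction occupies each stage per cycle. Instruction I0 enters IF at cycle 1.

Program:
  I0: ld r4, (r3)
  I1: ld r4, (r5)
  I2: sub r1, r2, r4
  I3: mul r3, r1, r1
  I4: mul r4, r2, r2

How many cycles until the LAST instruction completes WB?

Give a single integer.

Answer: 13

Derivation:
I0 ld r4 <- r3: IF@1 ID@2 stall=0 (-) EX@3 MEM@4 WB@5
I1 ld r4 <- r5: IF@2 ID@3 stall=0 (-) EX@4 MEM@5 WB@6
I2 sub r1 <- r2,r4: IF@3 ID@4 stall=2 (RAW on I1.r4 (WB@6)) EX@7 MEM@8 WB@9
I3 mul r3 <- r1,r1: IF@4 ID@7 stall=2 (RAW on I2.r1 (WB@9)) EX@10 MEM@11 WB@12
I4 mul r4 <- r2,r2: IF@7 ID@10 stall=0 (-) EX@11 MEM@12 WB@13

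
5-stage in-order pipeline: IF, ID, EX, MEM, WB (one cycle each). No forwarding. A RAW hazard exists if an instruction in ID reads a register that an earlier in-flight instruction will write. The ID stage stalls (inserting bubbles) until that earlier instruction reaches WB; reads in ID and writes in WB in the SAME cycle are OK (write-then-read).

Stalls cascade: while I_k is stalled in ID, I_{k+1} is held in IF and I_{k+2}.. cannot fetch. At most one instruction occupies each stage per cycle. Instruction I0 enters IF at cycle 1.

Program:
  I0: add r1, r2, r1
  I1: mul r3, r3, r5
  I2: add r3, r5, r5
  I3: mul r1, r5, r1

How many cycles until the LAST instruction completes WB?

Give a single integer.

I0 add r1 <- r2,r1: IF@1 ID@2 stall=0 (-) EX@3 MEM@4 WB@5
I1 mul r3 <- r3,r5: IF@2 ID@3 stall=0 (-) EX@4 MEM@5 WB@6
I2 add r3 <- r5,r5: IF@3 ID@4 stall=0 (-) EX@5 MEM@6 WB@7
I3 mul r1 <- r5,r1: IF@4 ID@5 stall=0 (-) EX@6 MEM@7 WB@8

Answer: 8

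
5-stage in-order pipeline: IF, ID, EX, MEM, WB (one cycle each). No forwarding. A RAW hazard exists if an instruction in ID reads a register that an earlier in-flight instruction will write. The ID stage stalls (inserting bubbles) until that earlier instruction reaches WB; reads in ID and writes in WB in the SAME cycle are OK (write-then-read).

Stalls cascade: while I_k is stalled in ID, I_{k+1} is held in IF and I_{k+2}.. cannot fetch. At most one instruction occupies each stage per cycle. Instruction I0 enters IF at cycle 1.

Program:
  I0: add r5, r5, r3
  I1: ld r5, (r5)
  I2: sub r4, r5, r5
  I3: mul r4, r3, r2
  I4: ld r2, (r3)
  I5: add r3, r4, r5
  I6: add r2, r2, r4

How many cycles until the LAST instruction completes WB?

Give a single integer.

I0 add r5 <- r5,r3: IF@1 ID@2 stall=0 (-) EX@3 MEM@4 WB@5
I1 ld r5 <- r5: IF@2 ID@3 stall=2 (RAW on I0.r5 (WB@5)) EX@6 MEM@7 WB@8
I2 sub r4 <- r5,r5: IF@3 ID@6 stall=2 (RAW on I1.r5 (WB@8)) EX@9 MEM@10 WB@11
I3 mul r4 <- r3,r2: IF@6 ID@9 stall=0 (-) EX@10 MEM@11 WB@12
I4 ld r2 <- r3: IF@9 ID@10 stall=0 (-) EX@11 MEM@12 WB@13
I5 add r3 <- r4,r5: IF@10 ID@11 stall=1 (RAW on I3.r4 (WB@12)) EX@13 MEM@14 WB@15
I6 add r2 <- r2,r4: IF@11 ID@13 stall=0 (-) EX@14 MEM@15 WB@16

Answer: 16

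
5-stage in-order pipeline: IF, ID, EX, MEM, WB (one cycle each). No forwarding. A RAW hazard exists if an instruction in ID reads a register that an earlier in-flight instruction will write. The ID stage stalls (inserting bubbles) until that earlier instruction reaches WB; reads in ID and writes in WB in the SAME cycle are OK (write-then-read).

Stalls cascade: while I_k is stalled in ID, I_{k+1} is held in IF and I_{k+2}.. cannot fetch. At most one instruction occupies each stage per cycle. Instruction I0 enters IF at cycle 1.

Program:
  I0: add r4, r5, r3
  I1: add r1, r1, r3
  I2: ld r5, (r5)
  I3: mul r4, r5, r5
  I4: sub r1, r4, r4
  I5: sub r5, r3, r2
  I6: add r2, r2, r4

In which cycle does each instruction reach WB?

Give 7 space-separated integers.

Answer: 5 6 7 10 13 14 15

Derivation:
I0 add r4 <- r5,r3: IF@1 ID@2 stall=0 (-) EX@3 MEM@4 WB@5
I1 add r1 <- r1,r3: IF@2 ID@3 stall=0 (-) EX@4 MEM@5 WB@6
I2 ld r5 <- r5: IF@3 ID@4 stall=0 (-) EX@5 MEM@6 WB@7
I3 mul r4 <- r5,r5: IF@4 ID@5 stall=2 (RAW on I2.r5 (WB@7)) EX@8 MEM@9 WB@10
I4 sub r1 <- r4,r4: IF@5 ID@8 stall=2 (RAW on I3.r4 (WB@10)) EX@11 MEM@12 WB@13
I5 sub r5 <- r3,r2: IF@8 ID@11 stall=0 (-) EX@12 MEM@13 WB@14
I6 add r2 <- r2,r4: IF@11 ID@12 stall=0 (-) EX@13 MEM@14 WB@15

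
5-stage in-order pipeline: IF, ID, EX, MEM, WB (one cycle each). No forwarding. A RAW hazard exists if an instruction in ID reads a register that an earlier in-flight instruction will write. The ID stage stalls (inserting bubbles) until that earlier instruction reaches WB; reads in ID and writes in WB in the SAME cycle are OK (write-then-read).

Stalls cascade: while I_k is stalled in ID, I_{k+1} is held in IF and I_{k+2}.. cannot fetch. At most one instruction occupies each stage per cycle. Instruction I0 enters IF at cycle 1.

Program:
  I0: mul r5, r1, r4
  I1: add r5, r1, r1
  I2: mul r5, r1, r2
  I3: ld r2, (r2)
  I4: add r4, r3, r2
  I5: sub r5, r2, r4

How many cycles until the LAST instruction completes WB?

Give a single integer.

I0 mul r5 <- r1,r4: IF@1 ID@2 stall=0 (-) EX@3 MEM@4 WB@5
I1 add r5 <- r1,r1: IF@2 ID@3 stall=0 (-) EX@4 MEM@5 WB@6
I2 mul r5 <- r1,r2: IF@3 ID@4 stall=0 (-) EX@5 MEM@6 WB@7
I3 ld r2 <- r2: IF@4 ID@5 stall=0 (-) EX@6 MEM@7 WB@8
I4 add r4 <- r3,r2: IF@5 ID@6 stall=2 (RAW on I3.r2 (WB@8)) EX@9 MEM@10 WB@11
I5 sub r5 <- r2,r4: IF@6 ID@9 stall=2 (RAW on I4.r4 (WB@11)) EX@12 MEM@13 WB@14

Answer: 14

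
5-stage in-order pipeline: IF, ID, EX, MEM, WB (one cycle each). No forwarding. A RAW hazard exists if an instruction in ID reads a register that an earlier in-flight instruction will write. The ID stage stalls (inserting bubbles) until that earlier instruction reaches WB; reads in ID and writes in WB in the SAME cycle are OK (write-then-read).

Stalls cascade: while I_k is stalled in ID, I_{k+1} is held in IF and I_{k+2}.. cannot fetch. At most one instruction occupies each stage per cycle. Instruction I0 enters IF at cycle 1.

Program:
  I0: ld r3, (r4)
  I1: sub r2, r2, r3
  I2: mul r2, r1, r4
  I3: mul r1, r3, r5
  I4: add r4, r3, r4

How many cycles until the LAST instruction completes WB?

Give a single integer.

Answer: 11

Derivation:
I0 ld r3 <- r4: IF@1 ID@2 stall=0 (-) EX@3 MEM@4 WB@5
I1 sub r2 <- r2,r3: IF@2 ID@3 stall=2 (RAW on I0.r3 (WB@5)) EX@6 MEM@7 WB@8
I2 mul r2 <- r1,r4: IF@3 ID@6 stall=0 (-) EX@7 MEM@8 WB@9
I3 mul r1 <- r3,r5: IF@6 ID@7 stall=0 (-) EX@8 MEM@9 WB@10
I4 add r4 <- r3,r4: IF@7 ID@8 stall=0 (-) EX@9 MEM@10 WB@11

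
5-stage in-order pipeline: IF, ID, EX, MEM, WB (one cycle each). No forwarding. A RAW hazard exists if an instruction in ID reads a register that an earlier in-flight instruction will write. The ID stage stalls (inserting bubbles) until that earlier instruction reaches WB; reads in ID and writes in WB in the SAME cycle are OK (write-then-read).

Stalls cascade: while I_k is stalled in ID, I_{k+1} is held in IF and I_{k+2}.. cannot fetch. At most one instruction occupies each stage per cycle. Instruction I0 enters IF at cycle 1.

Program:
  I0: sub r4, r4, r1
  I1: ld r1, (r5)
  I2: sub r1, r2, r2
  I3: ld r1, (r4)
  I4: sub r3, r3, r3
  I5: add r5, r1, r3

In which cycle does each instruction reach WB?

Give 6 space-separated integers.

I0 sub r4 <- r4,r1: IF@1 ID@2 stall=0 (-) EX@3 MEM@4 WB@5
I1 ld r1 <- r5: IF@2 ID@3 stall=0 (-) EX@4 MEM@5 WB@6
I2 sub r1 <- r2,r2: IF@3 ID@4 stall=0 (-) EX@5 MEM@6 WB@7
I3 ld r1 <- r4: IF@4 ID@5 stall=0 (-) EX@6 MEM@7 WB@8
I4 sub r3 <- r3,r3: IF@5 ID@6 stall=0 (-) EX@7 MEM@8 WB@9
I5 add r5 <- r1,r3: IF@6 ID@7 stall=2 (RAW on I4.r3 (WB@9)) EX@10 MEM@11 WB@12

Answer: 5 6 7 8 9 12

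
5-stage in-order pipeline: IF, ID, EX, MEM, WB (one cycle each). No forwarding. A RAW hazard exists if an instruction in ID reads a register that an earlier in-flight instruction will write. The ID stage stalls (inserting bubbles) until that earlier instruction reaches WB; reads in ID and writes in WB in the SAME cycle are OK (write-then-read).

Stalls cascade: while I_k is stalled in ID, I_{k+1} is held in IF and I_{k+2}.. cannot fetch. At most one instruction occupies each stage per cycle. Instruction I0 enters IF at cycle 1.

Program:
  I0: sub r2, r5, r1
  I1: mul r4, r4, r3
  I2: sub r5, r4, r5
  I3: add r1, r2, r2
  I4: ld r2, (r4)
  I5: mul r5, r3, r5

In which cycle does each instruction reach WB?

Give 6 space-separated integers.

Answer: 5 6 9 10 11 12

Derivation:
I0 sub r2 <- r5,r1: IF@1 ID@2 stall=0 (-) EX@3 MEM@4 WB@5
I1 mul r4 <- r4,r3: IF@2 ID@3 stall=0 (-) EX@4 MEM@5 WB@6
I2 sub r5 <- r4,r5: IF@3 ID@4 stall=2 (RAW on I1.r4 (WB@6)) EX@7 MEM@8 WB@9
I3 add r1 <- r2,r2: IF@4 ID@7 stall=0 (-) EX@8 MEM@9 WB@10
I4 ld r2 <- r4: IF@7 ID@8 stall=0 (-) EX@9 MEM@10 WB@11
I5 mul r5 <- r3,r5: IF@8 ID@9 stall=0 (-) EX@10 MEM@11 WB@12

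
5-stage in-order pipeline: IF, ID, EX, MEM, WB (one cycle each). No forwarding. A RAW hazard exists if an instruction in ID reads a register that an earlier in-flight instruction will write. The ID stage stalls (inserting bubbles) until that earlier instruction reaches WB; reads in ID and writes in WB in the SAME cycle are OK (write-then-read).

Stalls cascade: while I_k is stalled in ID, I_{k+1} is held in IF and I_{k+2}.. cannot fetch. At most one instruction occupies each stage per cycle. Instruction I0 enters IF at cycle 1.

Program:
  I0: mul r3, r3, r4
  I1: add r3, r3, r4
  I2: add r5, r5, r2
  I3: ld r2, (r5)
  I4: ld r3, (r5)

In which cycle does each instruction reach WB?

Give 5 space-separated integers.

Answer: 5 8 9 12 13

Derivation:
I0 mul r3 <- r3,r4: IF@1 ID@2 stall=0 (-) EX@3 MEM@4 WB@5
I1 add r3 <- r3,r4: IF@2 ID@3 stall=2 (RAW on I0.r3 (WB@5)) EX@6 MEM@7 WB@8
I2 add r5 <- r5,r2: IF@3 ID@6 stall=0 (-) EX@7 MEM@8 WB@9
I3 ld r2 <- r5: IF@6 ID@7 stall=2 (RAW on I2.r5 (WB@9)) EX@10 MEM@11 WB@12
I4 ld r3 <- r5: IF@7 ID@10 stall=0 (-) EX@11 MEM@12 WB@13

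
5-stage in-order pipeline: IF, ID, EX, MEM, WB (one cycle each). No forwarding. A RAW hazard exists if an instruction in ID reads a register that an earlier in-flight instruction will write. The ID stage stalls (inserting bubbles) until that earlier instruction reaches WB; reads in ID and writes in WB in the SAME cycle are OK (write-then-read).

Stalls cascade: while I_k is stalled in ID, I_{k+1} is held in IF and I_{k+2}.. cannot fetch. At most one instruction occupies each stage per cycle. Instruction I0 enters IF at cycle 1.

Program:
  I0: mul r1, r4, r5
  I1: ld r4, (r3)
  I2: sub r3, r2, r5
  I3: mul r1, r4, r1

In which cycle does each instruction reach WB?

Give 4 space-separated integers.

I0 mul r1 <- r4,r5: IF@1 ID@2 stall=0 (-) EX@3 MEM@4 WB@5
I1 ld r4 <- r3: IF@2 ID@3 stall=0 (-) EX@4 MEM@5 WB@6
I2 sub r3 <- r2,r5: IF@3 ID@4 stall=0 (-) EX@5 MEM@6 WB@7
I3 mul r1 <- r4,r1: IF@4 ID@5 stall=1 (RAW on I1.r4 (WB@6)) EX@7 MEM@8 WB@9

Answer: 5 6 7 9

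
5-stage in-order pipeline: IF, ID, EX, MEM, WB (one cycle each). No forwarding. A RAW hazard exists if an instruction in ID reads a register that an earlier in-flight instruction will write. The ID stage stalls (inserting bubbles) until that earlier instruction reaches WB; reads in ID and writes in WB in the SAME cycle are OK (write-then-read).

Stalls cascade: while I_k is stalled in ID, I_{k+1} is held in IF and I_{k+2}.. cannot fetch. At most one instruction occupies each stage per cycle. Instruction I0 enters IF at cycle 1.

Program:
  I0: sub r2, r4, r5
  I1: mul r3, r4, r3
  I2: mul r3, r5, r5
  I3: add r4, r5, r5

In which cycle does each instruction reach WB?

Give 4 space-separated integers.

Answer: 5 6 7 8

Derivation:
I0 sub r2 <- r4,r5: IF@1 ID@2 stall=0 (-) EX@3 MEM@4 WB@5
I1 mul r3 <- r4,r3: IF@2 ID@3 stall=0 (-) EX@4 MEM@5 WB@6
I2 mul r3 <- r5,r5: IF@3 ID@4 stall=0 (-) EX@5 MEM@6 WB@7
I3 add r4 <- r5,r5: IF@4 ID@5 stall=0 (-) EX@6 MEM@7 WB@8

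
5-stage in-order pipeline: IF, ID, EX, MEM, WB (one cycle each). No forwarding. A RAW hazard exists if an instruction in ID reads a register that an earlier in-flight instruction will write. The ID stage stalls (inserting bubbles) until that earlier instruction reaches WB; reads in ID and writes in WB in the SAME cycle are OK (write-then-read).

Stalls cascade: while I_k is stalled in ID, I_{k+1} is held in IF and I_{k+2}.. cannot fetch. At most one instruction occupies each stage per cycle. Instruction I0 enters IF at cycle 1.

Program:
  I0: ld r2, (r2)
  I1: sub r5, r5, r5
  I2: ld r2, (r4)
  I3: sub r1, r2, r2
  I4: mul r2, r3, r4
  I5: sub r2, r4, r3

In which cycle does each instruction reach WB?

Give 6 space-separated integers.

I0 ld r2 <- r2: IF@1 ID@2 stall=0 (-) EX@3 MEM@4 WB@5
I1 sub r5 <- r5,r5: IF@2 ID@3 stall=0 (-) EX@4 MEM@5 WB@6
I2 ld r2 <- r4: IF@3 ID@4 stall=0 (-) EX@5 MEM@6 WB@7
I3 sub r1 <- r2,r2: IF@4 ID@5 stall=2 (RAW on I2.r2 (WB@7)) EX@8 MEM@9 WB@10
I4 mul r2 <- r3,r4: IF@5 ID@8 stall=0 (-) EX@9 MEM@10 WB@11
I5 sub r2 <- r4,r3: IF@8 ID@9 stall=0 (-) EX@10 MEM@11 WB@12

Answer: 5 6 7 10 11 12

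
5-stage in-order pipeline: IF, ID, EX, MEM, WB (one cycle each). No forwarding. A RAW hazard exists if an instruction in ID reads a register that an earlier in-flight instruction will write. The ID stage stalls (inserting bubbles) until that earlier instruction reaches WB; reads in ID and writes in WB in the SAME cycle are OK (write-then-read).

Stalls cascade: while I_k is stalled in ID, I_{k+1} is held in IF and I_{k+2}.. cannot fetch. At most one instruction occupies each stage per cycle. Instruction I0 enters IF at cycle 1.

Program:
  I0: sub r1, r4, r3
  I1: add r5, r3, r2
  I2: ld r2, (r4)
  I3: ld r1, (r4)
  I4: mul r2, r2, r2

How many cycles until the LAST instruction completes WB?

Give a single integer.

Answer: 10

Derivation:
I0 sub r1 <- r4,r3: IF@1 ID@2 stall=0 (-) EX@3 MEM@4 WB@5
I1 add r5 <- r3,r2: IF@2 ID@3 stall=0 (-) EX@4 MEM@5 WB@6
I2 ld r2 <- r4: IF@3 ID@4 stall=0 (-) EX@5 MEM@6 WB@7
I3 ld r1 <- r4: IF@4 ID@5 stall=0 (-) EX@6 MEM@7 WB@8
I4 mul r2 <- r2,r2: IF@5 ID@6 stall=1 (RAW on I2.r2 (WB@7)) EX@8 MEM@9 WB@10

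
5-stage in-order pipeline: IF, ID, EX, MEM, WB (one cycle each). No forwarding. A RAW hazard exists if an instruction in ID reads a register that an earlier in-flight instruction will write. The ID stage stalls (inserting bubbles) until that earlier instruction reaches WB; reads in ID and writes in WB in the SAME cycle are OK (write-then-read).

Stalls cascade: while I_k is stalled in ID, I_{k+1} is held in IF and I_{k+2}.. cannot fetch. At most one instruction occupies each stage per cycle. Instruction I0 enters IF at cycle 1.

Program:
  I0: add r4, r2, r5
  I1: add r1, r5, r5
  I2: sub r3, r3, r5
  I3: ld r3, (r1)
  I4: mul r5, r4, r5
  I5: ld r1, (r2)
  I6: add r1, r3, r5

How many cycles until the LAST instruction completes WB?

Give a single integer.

Answer: 13

Derivation:
I0 add r4 <- r2,r5: IF@1 ID@2 stall=0 (-) EX@3 MEM@4 WB@5
I1 add r1 <- r5,r5: IF@2 ID@3 stall=0 (-) EX@4 MEM@5 WB@6
I2 sub r3 <- r3,r5: IF@3 ID@4 stall=0 (-) EX@5 MEM@6 WB@7
I3 ld r3 <- r1: IF@4 ID@5 stall=1 (RAW on I1.r1 (WB@6)) EX@7 MEM@8 WB@9
I4 mul r5 <- r4,r5: IF@5 ID@7 stall=0 (-) EX@8 MEM@9 WB@10
I5 ld r1 <- r2: IF@7 ID@8 stall=0 (-) EX@9 MEM@10 WB@11
I6 add r1 <- r3,r5: IF@8 ID@9 stall=1 (RAW on I4.r5 (WB@10)) EX@11 MEM@12 WB@13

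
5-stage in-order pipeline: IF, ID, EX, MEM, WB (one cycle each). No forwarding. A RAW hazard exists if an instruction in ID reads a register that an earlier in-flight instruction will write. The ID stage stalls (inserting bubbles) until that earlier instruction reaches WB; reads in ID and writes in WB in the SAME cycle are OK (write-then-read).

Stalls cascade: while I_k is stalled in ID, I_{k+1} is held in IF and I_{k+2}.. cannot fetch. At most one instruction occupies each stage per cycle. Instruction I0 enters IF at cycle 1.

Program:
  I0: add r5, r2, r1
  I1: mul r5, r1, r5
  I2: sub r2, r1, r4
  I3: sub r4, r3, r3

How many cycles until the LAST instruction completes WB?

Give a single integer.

I0 add r5 <- r2,r1: IF@1 ID@2 stall=0 (-) EX@3 MEM@4 WB@5
I1 mul r5 <- r1,r5: IF@2 ID@3 stall=2 (RAW on I0.r5 (WB@5)) EX@6 MEM@7 WB@8
I2 sub r2 <- r1,r4: IF@3 ID@6 stall=0 (-) EX@7 MEM@8 WB@9
I3 sub r4 <- r3,r3: IF@6 ID@7 stall=0 (-) EX@8 MEM@9 WB@10

Answer: 10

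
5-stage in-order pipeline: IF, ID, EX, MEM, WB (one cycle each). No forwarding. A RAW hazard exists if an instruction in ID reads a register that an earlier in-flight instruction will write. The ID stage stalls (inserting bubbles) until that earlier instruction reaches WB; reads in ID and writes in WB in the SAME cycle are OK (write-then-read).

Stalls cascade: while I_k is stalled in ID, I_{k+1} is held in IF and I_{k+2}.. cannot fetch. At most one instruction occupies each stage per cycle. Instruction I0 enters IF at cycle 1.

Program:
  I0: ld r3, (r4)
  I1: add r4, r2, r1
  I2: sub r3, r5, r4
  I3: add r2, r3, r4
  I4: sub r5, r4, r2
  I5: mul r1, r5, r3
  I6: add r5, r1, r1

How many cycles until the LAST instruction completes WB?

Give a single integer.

I0 ld r3 <- r4: IF@1 ID@2 stall=0 (-) EX@3 MEM@4 WB@5
I1 add r4 <- r2,r1: IF@2 ID@3 stall=0 (-) EX@4 MEM@5 WB@6
I2 sub r3 <- r5,r4: IF@3 ID@4 stall=2 (RAW on I1.r4 (WB@6)) EX@7 MEM@8 WB@9
I3 add r2 <- r3,r4: IF@4 ID@7 stall=2 (RAW on I2.r3 (WB@9)) EX@10 MEM@11 WB@12
I4 sub r5 <- r4,r2: IF@7 ID@10 stall=2 (RAW on I3.r2 (WB@12)) EX@13 MEM@14 WB@15
I5 mul r1 <- r5,r3: IF@10 ID@13 stall=2 (RAW on I4.r5 (WB@15)) EX@16 MEM@17 WB@18
I6 add r5 <- r1,r1: IF@13 ID@16 stall=2 (RAW on I5.r1 (WB@18)) EX@19 MEM@20 WB@21

Answer: 21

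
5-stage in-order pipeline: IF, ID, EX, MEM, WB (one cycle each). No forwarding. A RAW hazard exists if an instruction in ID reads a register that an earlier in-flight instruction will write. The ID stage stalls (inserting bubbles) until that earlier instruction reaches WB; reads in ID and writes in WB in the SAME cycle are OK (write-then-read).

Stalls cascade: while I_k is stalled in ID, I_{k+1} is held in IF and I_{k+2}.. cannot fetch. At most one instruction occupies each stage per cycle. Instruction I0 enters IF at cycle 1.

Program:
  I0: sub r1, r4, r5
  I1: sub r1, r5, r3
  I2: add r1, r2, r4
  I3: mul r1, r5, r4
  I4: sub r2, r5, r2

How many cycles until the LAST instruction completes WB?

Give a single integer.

I0 sub r1 <- r4,r5: IF@1 ID@2 stall=0 (-) EX@3 MEM@4 WB@5
I1 sub r1 <- r5,r3: IF@2 ID@3 stall=0 (-) EX@4 MEM@5 WB@6
I2 add r1 <- r2,r4: IF@3 ID@4 stall=0 (-) EX@5 MEM@6 WB@7
I3 mul r1 <- r5,r4: IF@4 ID@5 stall=0 (-) EX@6 MEM@7 WB@8
I4 sub r2 <- r5,r2: IF@5 ID@6 stall=0 (-) EX@7 MEM@8 WB@9

Answer: 9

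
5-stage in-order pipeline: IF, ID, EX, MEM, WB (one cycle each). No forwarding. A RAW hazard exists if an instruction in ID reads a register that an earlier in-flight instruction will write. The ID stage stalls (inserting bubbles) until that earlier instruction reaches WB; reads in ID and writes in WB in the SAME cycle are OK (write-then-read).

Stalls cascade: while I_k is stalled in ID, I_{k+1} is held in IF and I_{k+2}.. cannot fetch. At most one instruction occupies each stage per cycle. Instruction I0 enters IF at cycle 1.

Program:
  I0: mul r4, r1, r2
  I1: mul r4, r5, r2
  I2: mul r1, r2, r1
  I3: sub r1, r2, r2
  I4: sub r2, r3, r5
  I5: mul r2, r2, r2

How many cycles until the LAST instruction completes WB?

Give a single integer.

Answer: 12

Derivation:
I0 mul r4 <- r1,r2: IF@1 ID@2 stall=0 (-) EX@3 MEM@4 WB@5
I1 mul r4 <- r5,r2: IF@2 ID@3 stall=0 (-) EX@4 MEM@5 WB@6
I2 mul r1 <- r2,r1: IF@3 ID@4 stall=0 (-) EX@5 MEM@6 WB@7
I3 sub r1 <- r2,r2: IF@4 ID@5 stall=0 (-) EX@6 MEM@7 WB@8
I4 sub r2 <- r3,r5: IF@5 ID@6 stall=0 (-) EX@7 MEM@8 WB@9
I5 mul r2 <- r2,r2: IF@6 ID@7 stall=2 (RAW on I4.r2 (WB@9)) EX@10 MEM@11 WB@12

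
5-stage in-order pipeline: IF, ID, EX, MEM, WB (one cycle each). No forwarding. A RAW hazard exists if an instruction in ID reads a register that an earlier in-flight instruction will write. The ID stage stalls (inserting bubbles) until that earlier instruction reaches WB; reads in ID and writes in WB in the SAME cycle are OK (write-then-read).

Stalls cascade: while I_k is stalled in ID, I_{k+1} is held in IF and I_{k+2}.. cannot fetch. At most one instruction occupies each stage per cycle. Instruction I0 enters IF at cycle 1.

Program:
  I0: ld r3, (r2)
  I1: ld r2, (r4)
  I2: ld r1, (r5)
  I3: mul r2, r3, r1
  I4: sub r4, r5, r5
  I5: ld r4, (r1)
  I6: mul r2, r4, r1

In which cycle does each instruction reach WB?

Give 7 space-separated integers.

Answer: 5 6 7 10 11 12 15

Derivation:
I0 ld r3 <- r2: IF@1 ID@2 stall=0 (-) EX@3 MEM@4 WB@5
I1 ld r2 <- r4: IF@2 ID@3 stall=0 (-) EX@4 MEM@5 WB@6
I2 ld r1 <- r5: IF@3 ID@4 stall=0 (-) EX@5 MEM@6 WB@7
I3 mul r2 <- r3,r1: IF@4 ID@5 stall=2 (RAW on I2.r1 (WB@7)) EX@8 MEM@9 WB@10
I4 sub r4 <- r5,r5: IF@5 ID@8 stall=0 (-) EX@9 MEM@10 WB@11
I5 ld r4 <- r1: IF@8 ID@9 stall=0 (-) EX@10 MEM@11 WB@12
I6 mul r2 <- r4,r1: IF@9 ID@10 stall=2 (RAW on I5.r4 (WB@12)) EX@13 MEM@14 WB@15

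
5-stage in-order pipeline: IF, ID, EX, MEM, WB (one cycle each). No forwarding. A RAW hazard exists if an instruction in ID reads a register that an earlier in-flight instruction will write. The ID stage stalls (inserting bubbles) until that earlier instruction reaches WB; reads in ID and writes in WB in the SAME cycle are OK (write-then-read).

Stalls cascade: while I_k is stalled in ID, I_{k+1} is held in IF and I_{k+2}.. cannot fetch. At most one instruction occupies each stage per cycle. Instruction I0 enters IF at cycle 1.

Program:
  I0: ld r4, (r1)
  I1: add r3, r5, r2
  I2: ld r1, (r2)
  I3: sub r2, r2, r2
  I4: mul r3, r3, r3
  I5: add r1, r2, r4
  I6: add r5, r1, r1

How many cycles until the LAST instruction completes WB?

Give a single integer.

Answer: 14

Derivation:
I0 ld r4 <- r1: IF@1 ID@2 stall=0 (-) EX@3 MEM@4 WB@5
I1 add r3 <- r5,r2: IF@2 ID@3 stall=0 (-) EX@4 MEM@5 WB@6
I2 ld r1 <- r2: IF@3 ID@4 stall=0 (-) EX@5 MEM@6 WB@7
I3 sub r2 <- r2,r2: IF@4 ID@5 stall=0 (-) EX@6 MEM@7 WB@8
I4 mul r3 <- r3,r3: IF@5 ID@6 stall=0 (-) EX@7 MEM@8 WB@9
I5 add r1 <- r2,r4: IF@6 ID@7 stall=1 (RAW on I3.r2 (WB@8)) EX@9 MEM@10 WB@11
I6 add r5 <- r1,r1: IF@7 ID@9 stall=2 (RAW on I5.r1 (WB@11)) EX@12 MEM@13 WB@14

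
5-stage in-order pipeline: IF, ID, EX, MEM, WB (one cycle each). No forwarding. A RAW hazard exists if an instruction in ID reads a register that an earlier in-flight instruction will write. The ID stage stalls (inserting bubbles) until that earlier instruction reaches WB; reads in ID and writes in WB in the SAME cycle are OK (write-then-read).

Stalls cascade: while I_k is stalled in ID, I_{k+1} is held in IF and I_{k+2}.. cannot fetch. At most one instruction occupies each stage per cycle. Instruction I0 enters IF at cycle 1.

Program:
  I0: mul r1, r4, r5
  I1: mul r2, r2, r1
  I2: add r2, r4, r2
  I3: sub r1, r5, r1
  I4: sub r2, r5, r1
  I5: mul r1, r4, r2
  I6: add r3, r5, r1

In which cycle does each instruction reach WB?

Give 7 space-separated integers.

Answer: 5 8 11 12 15 18 21

Derivation:
I0 mul r1 <- r4,r5: IF@1 ID@2 stall=0 (-) EX@3 MEM@4 WB@5
I1 mul r2 <- r2,r1: IF@2 ID@3 stall=2 (RAW on I0.r1 (WB@5)) EX@6 MEM@7 WB@8
I2 add r2 <- r4,r2: IF@3 ID@6 stall=2 (RAW on I1.r2 (WB@8)) EX@9 MEM@10 WB@11
I3 sub r1 <- r5,r1: IF@6 ID@9 stall=0 (-) EX@10 MEM@11 WB@12
I4 sub r2 <- r5,r1: IF@9 ID@10 stall=2 (RAW on I3.r1 (WB@12)) EX@13 MEM@14 WB@15
I5 mul r1 <- r4,r2: IF@10 ID@13 stall=2 (RAW on I4.r2 (WB@15)) EX@16 MEM@17 WB@18
I6 add r3 <- r5,r1: IF@13 ID@16 stall=2 (RAW on I5.r1 (WB@18)) EX@19 MEM@20 WB@21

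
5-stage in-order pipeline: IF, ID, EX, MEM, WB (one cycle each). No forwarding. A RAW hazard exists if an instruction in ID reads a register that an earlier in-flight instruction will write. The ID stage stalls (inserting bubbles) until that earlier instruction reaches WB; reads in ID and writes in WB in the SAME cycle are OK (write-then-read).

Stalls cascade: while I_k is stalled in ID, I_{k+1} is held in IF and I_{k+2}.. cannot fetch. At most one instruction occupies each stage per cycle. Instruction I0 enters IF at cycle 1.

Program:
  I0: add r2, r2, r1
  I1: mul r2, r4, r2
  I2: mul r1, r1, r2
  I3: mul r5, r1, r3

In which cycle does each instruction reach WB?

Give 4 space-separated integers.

I0 add r2 <- r2,r1: IF@1 ID@2 stall=0 (-) EX@3 MEM@4 WB@5
I1 mul r2 <- r4,r2: IF@2 ID@3 stall=2 (RAW on I0.r2 (WB@5)) EX@6 MEM@7 WB@8
I2 mul r1 <- r1,r2: IF@3 ID@6 stall=2 (RAW on I1.r2 (WB@8)) EX@9 MEM@10 WB@11
I3 mul r5 <- r1,r3: IF@6 ID@9 stall=2 (RAW on I2.r1 (WB@11)) EX@12 MEM@13 WB@14

Answer: 5 8 11 14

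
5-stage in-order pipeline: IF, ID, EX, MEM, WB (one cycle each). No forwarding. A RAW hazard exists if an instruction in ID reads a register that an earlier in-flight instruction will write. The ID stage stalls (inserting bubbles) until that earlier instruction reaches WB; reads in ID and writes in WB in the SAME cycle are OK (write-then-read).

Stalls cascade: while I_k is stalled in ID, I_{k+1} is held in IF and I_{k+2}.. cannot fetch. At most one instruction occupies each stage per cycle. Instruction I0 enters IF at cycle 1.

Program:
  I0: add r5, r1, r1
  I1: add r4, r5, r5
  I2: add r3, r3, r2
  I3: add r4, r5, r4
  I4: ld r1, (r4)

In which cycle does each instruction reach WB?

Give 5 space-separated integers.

I0 add r5 <- r1,r1: IF@1 ID@2 stall=0 (-) EX@3 MEM@4 WB@5
I1 add r4 <- r5,r5: IF@2 ID@3 stall=2 (RAW on I0.r5 (WB@5)) EX@6 MEM@7 WB@8
I2 add r3 <- r3,r2: IF@3 ID@6 stall=0 (-) EX@7 MEM@8 WB@9
I3 add r4 <- r5,r4: IF@6 ID@7 stall=1 (RAW on I1.r4 (WB@8)) EX@9 MEM@10 WB@11
I4 ld r1 <- r4: IF@7 ID@9 stall=2 (RAW on I3.r4 (WB@11)) EX@12 MEM@13 WB@14

Answer: 5 8 9 11 14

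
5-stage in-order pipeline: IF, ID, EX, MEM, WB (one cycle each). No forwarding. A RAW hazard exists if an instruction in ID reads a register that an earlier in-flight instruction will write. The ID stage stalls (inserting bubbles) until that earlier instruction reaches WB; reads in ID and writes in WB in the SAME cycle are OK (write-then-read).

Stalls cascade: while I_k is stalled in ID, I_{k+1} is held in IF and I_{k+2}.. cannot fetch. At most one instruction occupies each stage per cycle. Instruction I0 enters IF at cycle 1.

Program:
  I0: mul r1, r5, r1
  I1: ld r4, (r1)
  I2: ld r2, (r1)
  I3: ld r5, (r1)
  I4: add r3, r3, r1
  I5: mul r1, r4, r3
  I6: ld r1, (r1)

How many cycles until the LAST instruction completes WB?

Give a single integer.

I0 mul r1 <- r5,r1: IF@1 ID@2 stall=0 (-) EX@3 MEM@4 WB@5
I1 ld r4 <- r1: IF@2 ID@3 stall=2 (RAW on I0.r1 (WB@5)) EX@6 MEM@7 WB@8
I2 ld r2 <- r1: IF@3 ID@6 stall=0 (-) EX@7 MEM@8 WB@9
I3 ld r5 <- r1: IF@6 ID@7 stall=0 (-) EX@8 MEM@9 WB@10
I4 add r3 <- r3,r1: IF@7 ID@8 stall=0 (-) EX@9 MEM@10 WB@11
I5 mul r1 <- r4,r3: IF@8 ID@9 stall=2 (RAW on I4.r3 (WB@11)) EX@12 MEM@13 WB@14
I6 ld r1 <- r1: IF@9 ID@12 stall=2 (RAW on I5.r1 (WB@14)) EX@15 MEM@16 WB@17

Answer: 17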